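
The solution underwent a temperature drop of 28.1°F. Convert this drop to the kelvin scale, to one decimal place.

15.6 K

For a temperature interval the offset drops out; only the factor 5/9 applies.
28.1 × 5/9 = 15.6.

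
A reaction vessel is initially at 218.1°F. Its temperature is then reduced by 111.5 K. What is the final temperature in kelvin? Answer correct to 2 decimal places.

265.04 K

Initial temperature in Celsius: (218.1 - 32) × 5/9 = 103.3889°C.
The 111.5 K change is an interval; Kelvin and Celsius degrees are the same size, so ΔC = -111.5°C.
Final Celsius temperature: 103.3889 - 111.5000 = -8.1111°C.
In kelvin: -8.1111 + 273.15 = 265.04 K.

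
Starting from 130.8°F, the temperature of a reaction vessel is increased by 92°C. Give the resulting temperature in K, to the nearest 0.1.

Initial temperature in Celsius: (130.8 - 32) × 5/9 = 54.8889°C.
Final Celsius temperature: 54.8889 + 92.0000 = 146.8889°C.
In kelvin: 146.8889 + 273.15 = 420.0 K.

420.0 K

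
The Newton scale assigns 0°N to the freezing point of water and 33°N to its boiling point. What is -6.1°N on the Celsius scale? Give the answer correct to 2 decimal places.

Linear interpolation between the fixed points: C = (-6.1 - 0) × 100 / (33 - 0) = -18.4848°C.

-18.48°C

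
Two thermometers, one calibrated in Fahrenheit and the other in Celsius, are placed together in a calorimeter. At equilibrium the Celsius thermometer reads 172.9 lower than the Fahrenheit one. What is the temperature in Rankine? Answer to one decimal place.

808.7°R

Let x be the Fahrenheit reading; then the Celsius reading is 5/9·x - 17.7778.
(5/9·x - 17.7778) - x = -172.9  ⇒  (-4/9)·x = -155.122  ⇒  x = 349.0250°F.
In Celsius: (349.025 - 32) × 5/9 = 176.1250°C.
In Rankine: 176.1250 × 1.8 + 491.67 = 808.7°R.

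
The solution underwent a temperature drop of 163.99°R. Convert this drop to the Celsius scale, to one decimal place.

An interval of 1°R corresponds to 5/9°C.
163.99 × 5/9 = 91.1.

91.1°C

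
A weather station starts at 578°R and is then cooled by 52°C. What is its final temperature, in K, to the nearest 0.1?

269.1 K

Initial temperature in Celsius: (578 - 491.67) × 5/9 = 47.9611°C.
Final Celsius temperature: 47.9611 - 52.0000 = -4.0389°C.
In kelvin: -4.0389 + 273.15 = 269.1 K.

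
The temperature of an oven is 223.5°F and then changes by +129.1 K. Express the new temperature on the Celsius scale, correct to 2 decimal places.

235.49°C

Initial temperature in Celsius: (223.5 - 32) × 5/9 = 106.3889°C.
The 129.1 K change is an interval; Kelvin and Celsius degrees are the same size, so ΔC = +129.1°C.
Final Celsius temperature: 106.3889 + 129.1000 = 235.4889°C.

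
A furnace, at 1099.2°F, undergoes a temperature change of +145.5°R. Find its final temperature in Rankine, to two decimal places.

Initial temperature in Celsius: (1099.2 - 32) × 5/9 = 592.8889°C.
The 145.5°R change is an interval, so only the factor 5/9 applies: +145.5 × 5/9 = +80.8333°C.
Final Celsius temperature: 592.8889 + 80.8333 = 673.7222°C.
In Rankine: 673.7222 × 1.8 + 491.67 = 1704.37°R.

1704.37°R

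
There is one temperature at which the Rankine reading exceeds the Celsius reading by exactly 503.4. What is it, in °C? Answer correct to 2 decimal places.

14.66°C

Let C be the Celsius reading. The Rankine reading is R = 1.8·C + 491.67.
Require R - C = 503.4: (0.8)·C + 491.67 = 503.4.
C = (503.4 - 491.67) / (0.8) = 14.66.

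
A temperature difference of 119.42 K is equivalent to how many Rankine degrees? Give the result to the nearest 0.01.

Only the scale ratio 1.8 matters for a change in temperature.
119.42 × 1.8 = 214.96.

214.96°R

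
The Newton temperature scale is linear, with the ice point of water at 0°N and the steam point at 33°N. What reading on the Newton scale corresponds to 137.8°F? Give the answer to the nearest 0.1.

First in Celsius: (137.8 - 32) × 5/9 = 58.7778°C.
Linearly onto the Newton scale: 0 + (58.7778 / 100) × (33 - 0) = 19.4°N.

19.4°N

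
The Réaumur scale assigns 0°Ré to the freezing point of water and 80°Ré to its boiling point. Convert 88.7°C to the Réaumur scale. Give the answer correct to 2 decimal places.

70.96°Ré

Linearly onto the Réaumur scale: 0 + (88.7000 / 100) × (80 - 0) = 70.96°Ré.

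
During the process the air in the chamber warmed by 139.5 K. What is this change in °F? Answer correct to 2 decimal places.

For a temperature interval the offset drops out; only the factor 1.8 applies.
139.5 × 1.8 = 251.10.

251.10°F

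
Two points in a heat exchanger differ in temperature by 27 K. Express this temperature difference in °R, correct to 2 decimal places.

48.60°R

Only the scale ratio 1.8 matters for a change in temperature.
27 × 1.8 = 48.60.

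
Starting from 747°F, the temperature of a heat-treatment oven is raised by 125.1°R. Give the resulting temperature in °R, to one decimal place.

1331.8°R

Initial temperature in Celsius: (747 - 32) × 5/9 = 397.2222°C.
The 125.1°R change is an interval, so only the factor 5/9 applies: +125.1 × 5/9 = +69.5000°C.
Final Celsius temperature: 397.2222 + 69.5000 = 466.7222°C.
In Rankine: 466.7222 × 1.8 + 491.67 = 1331.8°R.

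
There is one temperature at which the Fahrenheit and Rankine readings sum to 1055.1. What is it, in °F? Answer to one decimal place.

297.7°F

Let F be the Fahrenheit reading. The Rankine reading is R = 1·F + 459.67.
Require F + R = 1055.1: (2)·F + 459.67 = 1055.1.
F = (1055.1 - 459.67) / (2) = 297.7.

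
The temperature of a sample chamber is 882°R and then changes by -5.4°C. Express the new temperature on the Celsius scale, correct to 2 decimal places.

Initial temperature in Celsius: (882 - 491.67) × 5/9 = 216.8500°C.
Final Celsius temperature: 216.8500 - 5.4000 = 211.4500°C.

211.45°C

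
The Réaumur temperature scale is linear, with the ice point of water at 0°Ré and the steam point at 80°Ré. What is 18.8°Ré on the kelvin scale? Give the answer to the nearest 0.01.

296.65 K

Linear interpolation between the fixed points: C = (18.8 - 0) × 100 / (80 - 0) = 23.5000°C.
Then 23.5000 + 273.15 = 296.65 K.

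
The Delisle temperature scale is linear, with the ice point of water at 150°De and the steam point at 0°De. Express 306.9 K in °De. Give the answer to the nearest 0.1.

99.4°De

First in Celsius: 306.9 - 273.15 = 33.7500°C.
Linearly onto the Delisle scale: 150 + (33.7500 / 100) × (0 - 150) = 99.4°De.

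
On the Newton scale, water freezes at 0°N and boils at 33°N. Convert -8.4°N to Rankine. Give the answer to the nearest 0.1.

445.9°R

Linear interpolation between the fixed points: C = (-8.4 - 0) × 100 / (33 - 0) = -25.4545°C.
Then -25.4545 × 1.8 + 491.67 = 445.9°R.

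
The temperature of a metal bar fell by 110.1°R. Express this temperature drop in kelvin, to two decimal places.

61.17 K

For a temperature interval the offset drops out; only the factor 5/9 applies.
110.1 × 5/9 = 61.17.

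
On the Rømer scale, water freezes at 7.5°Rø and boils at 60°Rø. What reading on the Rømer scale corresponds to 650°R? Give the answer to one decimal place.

53.7°Rø

First in Celsius: (650 - 491.67) × 5/9 = 87.9611°C.
Linearly onto the Rømer scale: 7.5 + (87.9611 / 100) × (60 - 7.5) = 53.7°Rø.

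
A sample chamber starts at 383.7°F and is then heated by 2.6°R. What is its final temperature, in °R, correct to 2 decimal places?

Initial temperature in Celsius: (383.7 - 32) × 5/9 = 195.3889°C.
The 2.6°R change is an interval, so only the factor 5/9 applies: +2.6 × 5/9 = +1.4444°C.
Final Celsius temperature: 195.3889 + 1.4444 = 196.8333°C.
In Rankine: 196.8333 × 1.8 + 491.67 = 845.97°R.

845.97°R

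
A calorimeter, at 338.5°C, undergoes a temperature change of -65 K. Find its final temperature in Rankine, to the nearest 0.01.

983.97°R

The 65 K change is an interval; Kelvin and Celsius degrees are the same size, so ΔC = -65°C.
Final Celsius temperature: 338.5000 - 65.0000 = 273.5000°C.
In Rankine: 273.5000 × 1.8 + 491.67 = 983.97°R.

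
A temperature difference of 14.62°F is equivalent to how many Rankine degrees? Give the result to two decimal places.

14.62°R

Fahrenheit and Rankine degrees are the same size, so the interval is unchanged: 14.62.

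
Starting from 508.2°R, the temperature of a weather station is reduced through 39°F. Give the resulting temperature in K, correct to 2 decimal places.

Initial temperature in Celsius: (508.2 - 491.67) × 5/9 = 9.1833°C.
The 39°F change is an interval, so only the factor 5/9 applies: -39 × 5/9 = -21.6667°C.
Final Celsius temperature: 9.1833 - 21.6667 = -12.4833°C.
In kelvin: -12.4833 + 273.15 = 260.67 K.

260.67 K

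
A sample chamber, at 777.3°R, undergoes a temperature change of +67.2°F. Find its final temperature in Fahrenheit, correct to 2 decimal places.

Initial temperature in Celsius: (777.3 - 491.67) × 5/9 = 158.6833°C.
The 67.2°F change is an interval, so only the factor 5/9 applies: +67.2 × 5/9 = +37.3333°C.
Final Celsius temperature: 158.6833 + 37.3333 = 196.0167°C.
In Fahrenheit: 196.0167 × 1.8 + 32 = 384.83°F.

384.83°F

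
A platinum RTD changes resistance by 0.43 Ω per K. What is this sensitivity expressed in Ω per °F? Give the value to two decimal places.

0.24 Ω per °F

The quantity depends on a temperature interval, so only the ratio of degree sizes applies; the offset between the scales is irrelevant.
A change of 1°F is a change of 5/9 K, so per °F the value is 0.43 × 5/9 = 0.24.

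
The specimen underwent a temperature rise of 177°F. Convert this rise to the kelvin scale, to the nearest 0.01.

98.33 K

Only the scale ratio 5/9 matters for a change in temperature.
177 × 5/9 = 98.33.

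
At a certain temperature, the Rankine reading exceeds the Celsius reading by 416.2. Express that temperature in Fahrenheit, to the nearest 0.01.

-137.81°F

Let x be the Celsius reading; then the Rankine reading is 1.8·x + 491.67.
(1.8·x + 491.67) - x = 416.2  ⇒  (0.8)·x = -75.47  ⇒  x = -94.3375°C.
In Fahrenheit: -94.3375 × 1.8 + 32 = -137.81°F.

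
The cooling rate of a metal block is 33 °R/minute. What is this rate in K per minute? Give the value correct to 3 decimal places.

The quantity depends on a temperature interval, so only the ratio of degree sizes applies; the offset between the scales is irrelevant.
A change of 1°R is a change of 5/9 K, so 33 × 5/9 = 18.333.

18.333 K/minute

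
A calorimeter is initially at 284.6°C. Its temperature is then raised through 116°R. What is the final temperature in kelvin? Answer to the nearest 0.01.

The 116°R change is an interval, so only the factor 5/9 applies: +116 × 5/9 = +64.4444°C.
Final Celsius temperature: 284.6000 + 64.4444 = 349.0444°C.
In kelvin: 349.0444 + 273.15 = 622.19 K.

622.19 K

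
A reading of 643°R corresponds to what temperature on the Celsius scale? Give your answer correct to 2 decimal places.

In Celsius: (643 - 491.67) × 5/9 = 84.0722°C.

84.07°C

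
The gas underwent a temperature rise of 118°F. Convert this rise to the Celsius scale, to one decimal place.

65.6°C

An interval of 1°F corresponds to 5/9°C.
118 × 5/9 = 65.6.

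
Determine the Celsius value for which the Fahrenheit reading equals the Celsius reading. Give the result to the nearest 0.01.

-40.00°C

Let C be the Celsius reading. The Fahrenheit reading is F = 1.8·C + 32.
Set F = C: 1.8·C + 32 = C.
(0.8)·C = -32  ⇒  C = -40.00.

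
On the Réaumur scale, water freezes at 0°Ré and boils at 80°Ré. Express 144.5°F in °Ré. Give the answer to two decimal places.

50.00°Ré

First in Celsius: (144.5 - 32) × 5/9 = 62.5000°C.
Linearly onto the Réaumur scale: 0 + (62.5000 / 100) × (80 - 0) = 50.00°Ré.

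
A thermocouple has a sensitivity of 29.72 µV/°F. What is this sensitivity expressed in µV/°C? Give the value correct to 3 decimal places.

Since only a temperature interval is involved, the additive offset between the scales drops out.
A change of 1°C is a change of 1.8°F, so per °C the value is 29.72 × 1.8 = 53.496.

53.496 µV/°C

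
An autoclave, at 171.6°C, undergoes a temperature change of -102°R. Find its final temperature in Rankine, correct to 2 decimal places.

698.55°R

The 102°R change is an interval, so only the factor 5/9 applies: -102 × 5/9 = -56.6667°C.
Final Celsius temperature: 171.6000 - 56.6667 = 114.9333°C.
In Rankine: 114.9333 × 1.8 + 491.67 = 698.55°R.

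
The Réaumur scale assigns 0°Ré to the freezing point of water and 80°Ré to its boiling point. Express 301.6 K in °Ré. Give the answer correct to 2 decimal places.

First in Celsius: 301.6 - 273.15 = 28.4500°C.
Linearly onto the Réaumur scale: 0 + (28.4500 / 100) × (80 - 0) = 22.76°Ré.

22.76°Ré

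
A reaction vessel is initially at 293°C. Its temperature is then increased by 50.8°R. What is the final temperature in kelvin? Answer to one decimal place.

The 50.8°R change is an interval, so only the factor 5/9 applies: +50.8 × 5/9 = +28.2222°C.
Final Celsius temperature: 293.0000 + 28.2222 = 321.2222°C.
In kelvin: 321.2222 + 273.15 = 594.4 K.

594.4 K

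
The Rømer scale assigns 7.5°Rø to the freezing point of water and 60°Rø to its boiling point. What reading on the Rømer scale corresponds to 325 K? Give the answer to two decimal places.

34.72°Rø

First in Celsius: 325 - 273.15 = 51.8500°C.
Linearly onto the Rømer scale: 7.5 + (51.8500 / 100) × (60 - 7.5) = 34.72°Rø.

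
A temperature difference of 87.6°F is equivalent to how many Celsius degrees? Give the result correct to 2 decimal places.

48.67°C

For a temperature interval the offset drops out; only the factor 5/9 applies.
87.6 × 5/9 = 48.67.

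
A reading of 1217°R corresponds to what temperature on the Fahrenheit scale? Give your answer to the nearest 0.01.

In Celsius: (1217 - 491.67) × 5/9 = 402.9611°C.
In Fahrenheit: 402.9611 × 1.8 + 32 = 757.33°F.

757.33°F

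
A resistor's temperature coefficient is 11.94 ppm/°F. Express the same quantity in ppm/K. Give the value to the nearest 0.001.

Since only a temperature interval is involved, the additive offset between the scales drops out.
A change of 1 K is a change of 1.8°F, so per K the value is 11.94 × 1.8 = 21.492.

21.492 ppm/K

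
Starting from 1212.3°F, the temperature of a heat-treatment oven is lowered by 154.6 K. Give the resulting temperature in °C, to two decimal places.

Initial temperature in Celsius: (1212.3 - 32) × 5/9 = 655.7222°C.
The 154.6 K change is an interval; Kelvin and Celsius degrees are the same size, so ΔC = -154.6°C.
Final Celsius temperature: 655.7222 - 154.6000 = 501.1222°C.

501.12°C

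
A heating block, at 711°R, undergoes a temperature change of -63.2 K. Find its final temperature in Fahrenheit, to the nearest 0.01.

137.57°F

Initial temperature in Celsius: (711 - 491.67) × 5/9 = 121.8500°C.
The 63.2 K change is an interval; Kelvin and Celsius degrees are the same size, so ΔC = -63.2°C.
Final Celsius temperature: 121.8500 - 63.2000 = 58.6500°C.
In Fahrenheit: 58.6500 × 1.8 + 32 = 137.57°F.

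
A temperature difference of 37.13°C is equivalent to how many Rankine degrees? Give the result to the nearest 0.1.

For a temperature interval the offset drops out; only the factor 1.8 applies.
37.13 × 1.8 = 66.8.

66.8°R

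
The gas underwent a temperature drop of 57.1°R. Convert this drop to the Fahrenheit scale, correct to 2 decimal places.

57.10°F

Rankine and Fahrenheit degrees are the same size, so the interval is unchanged: 57.10.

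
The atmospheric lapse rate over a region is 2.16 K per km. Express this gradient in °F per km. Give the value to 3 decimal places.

3.888 °F/km

The quantity depends on a temperature interval, so only the ratio of degree sizes applies; the offset between the scales is irrelevant.
A change of 1 K is a change of 1.8°F, so 2.16 × 1.8 = 3.888.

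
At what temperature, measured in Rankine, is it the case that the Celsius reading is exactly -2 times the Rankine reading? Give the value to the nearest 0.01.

Let R be the Rankine reading. The Celsius reading is C = 5/9·R - 273.15.
Require C = -2·R: 5/9·R - 273.15 = -2·R.
(23/9)·R = 273.15  ⇒  R = 106.88.

106.88°R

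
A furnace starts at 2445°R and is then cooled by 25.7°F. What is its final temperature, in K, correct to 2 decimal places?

Initial temperature in Celsius: (2445 - 491.67) × 5/9 = 1085.1833°C.
The 25.7°F change is an interval, so only the factor 5/9 applies: -25.7 × 5/9 = -14.2778°C.
Final Celsius temperature: 1085.1833 - 14.2778 = 1070.9056°C.
In kelvin: 1070.9056 + 273.15 = 1344.06 K.

1344.06 K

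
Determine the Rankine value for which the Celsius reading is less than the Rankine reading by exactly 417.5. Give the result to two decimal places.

Let R be the Rankine reading. The Celsius reading is C = 5/9·R - 273.15.
Require C - R = -417.5: (-4/9)·R - 273.15 = -417.5.
R = (-417.5 + 273.15) / (-4/9) = 324.79.

324.79°R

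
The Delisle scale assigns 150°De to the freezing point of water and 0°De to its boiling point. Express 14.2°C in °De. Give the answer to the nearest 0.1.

128.7°De

Linearly onto the Delisle scale: 150 + (14.2000 / 100) × (0 - 150) = 128.7°De.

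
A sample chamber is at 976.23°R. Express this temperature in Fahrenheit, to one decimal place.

In Celsius: (976.23 - 491.67) × 5/9 = 269.2000°C.
In Fahrenheit: 269.2000 × 1.8 + 32 = 516.6°F.

516.6°F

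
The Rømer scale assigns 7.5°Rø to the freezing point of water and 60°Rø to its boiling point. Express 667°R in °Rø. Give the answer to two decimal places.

58.64°Rø

First in Celsius: (667 - 491.67) × 5/9 = 97.4056°C.
Linearly onto the Rømer scale: 7.5 + (97.4056 / 100) × (60 - 7.5) = 58.64°Rø.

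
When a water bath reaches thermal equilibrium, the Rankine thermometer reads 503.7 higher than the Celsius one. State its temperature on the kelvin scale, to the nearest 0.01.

288.19 K

Let x be the Celsius reading; then the Rankine reading is 1.8·x + 491.67.
(1.8·x + 491.67) - x = 503.7  ⇒  (0.8)·x = 12.03  ⇒  x = 15.0375°C.
In kelvin: 15.0375 + 273.15 = 288.19 K.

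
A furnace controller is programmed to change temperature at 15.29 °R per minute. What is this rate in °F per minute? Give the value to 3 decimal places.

The quantity depends on a temperature interval, so only the ratio of degree sizes applies; the offset between the scales is irrelevant.
A change of 1°R is a change of 1°F, so 15.29 × 1 = 15.290.

15.290 °F/minute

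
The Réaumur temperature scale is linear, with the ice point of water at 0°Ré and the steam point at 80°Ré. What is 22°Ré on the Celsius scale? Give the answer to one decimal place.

27.5°C

Linear interpolation between the fixed points: C = (22 - 0) × 100 / (80 - 0) = 27.5000°C.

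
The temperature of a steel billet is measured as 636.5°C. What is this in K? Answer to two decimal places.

909.65 K

In kelvin: 636.5000 + 273.15 = 909.65 K.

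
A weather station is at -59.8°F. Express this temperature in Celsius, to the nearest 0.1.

In Celsius: (-59.8 - 32) × 5/9 = -51.0000°C.

-51.0°C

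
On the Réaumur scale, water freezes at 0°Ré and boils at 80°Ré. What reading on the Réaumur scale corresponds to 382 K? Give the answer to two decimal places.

First in Celsius: 382 - 273.15 = 108.8500°C.
Linearly onto the Réaumur scale: 0 + (108.8500 / 100) × (80 - 0) = 87.08°Ré.

87.08°Ré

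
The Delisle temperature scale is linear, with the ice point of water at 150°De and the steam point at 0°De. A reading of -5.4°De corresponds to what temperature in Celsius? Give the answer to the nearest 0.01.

103.60°C

Linear interpolation between the fixed points: C = (-5.4 - 150) × 100 / (0 - 150) = 103.6000°C.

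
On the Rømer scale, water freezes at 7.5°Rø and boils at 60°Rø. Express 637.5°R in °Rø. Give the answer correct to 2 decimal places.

First in Celsius: (637.5 - 491.67) × 5/9 = 81.0167°C.
Linearly onto the Rømer scale: 7.5 + (81.0167 / 100) × (60 - 7.5) = 50.03°Rø.

50.03°Rø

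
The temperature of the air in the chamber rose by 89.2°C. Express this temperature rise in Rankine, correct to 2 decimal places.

An interval of 1°C corresponds to 1.8°R.
89.2 × 1.8 = 160.56.

160.56°R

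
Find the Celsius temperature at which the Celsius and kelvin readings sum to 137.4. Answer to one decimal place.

Let C be the Celsius reading. The kelvin reading is K = 1·C + 273.15.
Require C + K = 137.4: (2)·C + 273.15 = 137.4.
C = (137.4 - 273.15) / (2) = -67.9.

-67.9°C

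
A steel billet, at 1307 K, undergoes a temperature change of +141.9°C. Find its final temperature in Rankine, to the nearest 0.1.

Initial temperature in Celsius: 1307 - 273.15 = 1033.8500°C.
Final Celsius temperature: 1033.8500 + 141.9000 = 1175.7500°C.
In Rankine: 1175.7500 × 1.8 + 491.67 = 2608.0°R.

2608.0°R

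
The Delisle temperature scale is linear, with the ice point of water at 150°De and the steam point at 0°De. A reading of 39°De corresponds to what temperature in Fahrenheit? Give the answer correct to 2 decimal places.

Linear interpolation between the fixed points: C = (39 - 150) × 100 / (0 - 150) = 74.0000°C.
Then 74.0000 × 1.8 + 32 = 165.20°F.

165.20°F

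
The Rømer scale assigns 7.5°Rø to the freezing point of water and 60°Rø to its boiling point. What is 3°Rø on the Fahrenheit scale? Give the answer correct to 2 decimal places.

Linear interpolation between the fixed points: C = (3 - 7.5) × 100 / (60 - 7.5) = -8.5714°C.
Then -8.5714 × 1.8 + 32 = 16.57°F.

16.57°F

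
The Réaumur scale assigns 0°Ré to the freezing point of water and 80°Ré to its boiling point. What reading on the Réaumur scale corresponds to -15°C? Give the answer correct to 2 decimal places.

Linearly onto the Réaumur scale: 0 + (-15.0000 / 100) × (80 - 0) = -12.00°Ré.

-12.00°Ré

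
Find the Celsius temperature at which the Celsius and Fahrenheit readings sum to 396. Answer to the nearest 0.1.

130.0°C

Let C be the Celsius reading. The Fahrenheit reading is F = 1.8·C + 32.
Require C + F = 396: (2.8)·C + 32 = 396.
C = (396 - 32) / (2.8) = 130.0.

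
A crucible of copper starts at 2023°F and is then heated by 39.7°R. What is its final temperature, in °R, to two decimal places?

Initial temperature in Celsius: (2023 - 32) × 5/9 = 1106.1111°C.
The 39.7°R change is an interval, so only the factor 5/9 applies: +39.7 × 5/9 = +22.0556°C.
Final Celsius temperature: 1106.1111 + 22.0556 = 1128.1667°C.
In Rankine: 1128.1667 × 1.8 + 491.67 = 2522.37°R.

2522.37°R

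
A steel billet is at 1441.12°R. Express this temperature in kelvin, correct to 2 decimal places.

In Celsius: (1441.12 - 491.67) × 5/9 = 527.4722°C.
In kelvin: 527.4722 + 273.15 = 800.62 K.

800.62 K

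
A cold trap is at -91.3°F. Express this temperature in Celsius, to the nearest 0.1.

-68.5°C

In Celsius: (-91.3 - 32) × 5/9 = -68.5000°C.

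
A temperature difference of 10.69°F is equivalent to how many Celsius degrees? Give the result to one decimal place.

5.9°C

An interval of 1°F corresponds to 5/9°C.
10.69 × 5/9 = 5.9.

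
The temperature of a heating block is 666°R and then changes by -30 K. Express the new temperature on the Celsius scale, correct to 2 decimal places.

Initial temperature in Celsius: (666 - 491.67) × 5/9 = 96.8500°C.
The 30 K change is an interval; Kelvin and Celsius degrees are the same size, so ΔC = -30°C.
Final Celsius temperature: 96.8500 - 30.0000 = 66.8500°C.

66.85°C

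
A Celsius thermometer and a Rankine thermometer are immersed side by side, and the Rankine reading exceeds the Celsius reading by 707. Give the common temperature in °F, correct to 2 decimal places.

Let x be the Celsius reading; then the Rankine reading is 1.8·x + 491.67.
(1.8·x + 491.67) - x = 707  ⇒  (0.8)·x = 215.33  ⇒  x = 269.1625°C.
In Fahrenheit: 269.1625 × 1.8 + 32 = 516.49°F.

516.49°F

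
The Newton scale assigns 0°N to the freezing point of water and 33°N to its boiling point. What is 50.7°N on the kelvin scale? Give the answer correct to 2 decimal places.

426.79 K

Linear interpolation between the fixed points: C = (50.7 - 0) × 100 / (33 - 0) = 153.6364°C.
Then 153.6364 + 273.15 = 426.79 K.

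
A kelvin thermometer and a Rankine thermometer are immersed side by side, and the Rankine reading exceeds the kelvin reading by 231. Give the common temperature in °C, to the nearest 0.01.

Let x be the kelvin reading; then the Rankine reading is 1.8·x.
(1.8·x) - x = 231  ⇒  (0.8)·x = 231  ⇒  x = 288.7500 K.
In Celsius: 288.75 - 273.15 = 15.60°C.

15.60°C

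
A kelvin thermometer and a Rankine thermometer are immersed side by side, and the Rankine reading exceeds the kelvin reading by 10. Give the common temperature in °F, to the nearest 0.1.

-437.2°F

Let x be the kelvin reading; then the Rankine reading is 1.8·x.
(1.8·x) - x = 10  ⇒  (0.8)·x = 10  ⇒  x = 12.5000 K.
In Celsius: 12.5 - 273.15 = -260.6500°C.
In Fahrenheit: -260.6500 × 1.8 + 32 = -437.2°F.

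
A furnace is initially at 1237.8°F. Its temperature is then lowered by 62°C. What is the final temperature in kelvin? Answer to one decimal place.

881.0 K

Initial temperature in Celsius: (1237.8 - 32) × 5/9 = 669.8889°C.
Final Celsius temperature: 669.8889 - 62.0000 = 607.8889°C.
In kelvin: 607.8889 + 273.15 = 881.0 K.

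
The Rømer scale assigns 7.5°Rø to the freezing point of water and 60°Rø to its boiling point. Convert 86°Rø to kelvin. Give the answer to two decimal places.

Linear interpolation between the fixed points: C = (86 - 7.5) × 100 / (60 - 7.5) = 149.5238°C.
Then 149.5238 + 273.15 = 422.67 K.

422.67 K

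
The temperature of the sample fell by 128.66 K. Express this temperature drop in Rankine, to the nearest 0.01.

Only the scale ratio 1.8 matters for a change in temperature.
128.66 × 1.8 = 231.59.

231.59°R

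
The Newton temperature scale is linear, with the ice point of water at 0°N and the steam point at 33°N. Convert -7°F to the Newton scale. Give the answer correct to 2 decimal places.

First in Celsius: (-7 - 32) × 5/9 = -21.6667°C.
Linearly onto the Newton scale: 0 + (-21.6667 / 100) × (33 - 0) = -7.15°N.

-7.15°N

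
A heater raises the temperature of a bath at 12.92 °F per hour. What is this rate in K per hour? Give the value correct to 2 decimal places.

Since only a temperature interval is involved, the additive offset between the scales drops out.
A change of 1°F is a change of 5/9 K, so 12.92 × 5/9 = 7.18.

7.18 K/hour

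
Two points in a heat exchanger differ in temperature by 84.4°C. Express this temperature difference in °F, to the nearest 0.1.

Only the scale ratio 1.8 matters for a change in temperature.
84.4 × 1.8 = 151.9.

151.9°F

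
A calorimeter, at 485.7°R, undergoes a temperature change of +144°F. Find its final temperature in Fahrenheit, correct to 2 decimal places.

170.03°F

Initial temperature in Celsius: (485.7 - 491.67) × 5/9 = -3.3167°C.
The 144°F change is an interval, so only the factor 5/9 applies: +144 × 5/9 = +80.0000°C.
Final Celsius temperature: -3.3167 + 80.0000 = 76.6833°C.
In Fahrenheit: 76.6833 × 1.8 + 32 = 170.03°F.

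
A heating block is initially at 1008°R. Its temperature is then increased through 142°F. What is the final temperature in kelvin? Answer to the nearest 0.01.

Initial temperature in Celsius: (1008 - 491.67) × 5/9 = 286.8500°C.
The 142°F change is an interval, so only the factor 5/9 applies: +142 × 5/9 = +78.8889°C.
Final Celsius temperature: 286.8500 + 78.8889 = 365.7389°C.
In kelvin: 365.7389 + 273.15 = 638.89 K.

638.89 K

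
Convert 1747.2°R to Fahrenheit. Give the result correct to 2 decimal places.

1287.53°F

In Celsius: (1747.2 - 491.67) × 5/9 = 697.5167°C.
In Fahrenheit: 697.5167 × 1.8 + 32 = 1287.53°F.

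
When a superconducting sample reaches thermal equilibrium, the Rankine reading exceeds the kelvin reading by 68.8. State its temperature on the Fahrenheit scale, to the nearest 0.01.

Let x be the Rankine reading; then the kelvin reading is 5/9·x.
(5/9·x) - x = -68.8  ⇒  (-4/9)·x = -68.8  ⇒  x = 154.8000°R.
In Celsius: (154.8 - 491.67) × 5/9 = -187.1500°C.
In Fahrenheit: -187.1500 × 1.8 + 32 = -304.87°F.

-304.87°F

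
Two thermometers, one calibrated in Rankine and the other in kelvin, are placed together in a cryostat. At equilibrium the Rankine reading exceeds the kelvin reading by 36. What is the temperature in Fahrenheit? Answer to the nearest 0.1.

Let x be the Rankine reading; then the kelvin reading is 5/9·x.
(5/9·x) - x = -36  ⇒  (-4/9)·x = -36  ⇒  x = 81.0000°R.
In Celsius: (81 - 491.67) × 5/9 = -228.1500°C.
In Fahrenheit: -228.1500 × 1.8 + 32 = -378.7°F.

-378.7°F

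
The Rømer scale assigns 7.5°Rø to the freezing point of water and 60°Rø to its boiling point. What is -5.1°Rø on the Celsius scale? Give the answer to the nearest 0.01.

Linear interpolation between the fixed points: C = (-5.1 - 7.5) × 100 / (60 - 7.5) = -24.0000°C.

-24.00°C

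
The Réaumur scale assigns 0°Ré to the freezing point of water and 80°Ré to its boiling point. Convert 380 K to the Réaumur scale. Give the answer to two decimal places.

First in Celsius: 380 - 273.15 = 106.8500°C.
Linearly onto the Réaumur scale: 0 + (106.8500 / 100) × (80 - 0) = 85.48°Ré.

85.48°Ré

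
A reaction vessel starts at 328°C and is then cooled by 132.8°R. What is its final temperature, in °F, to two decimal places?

489.60°F

The 132.8°R change is an interval, so only the factor 5/9 applies: -132.8 × 5/9 = -73.7778°C.
Final Celsius temperature: 328.0000 - 73.7778 = 254.2222°C.
In Fahrenheit: 254.2222 × 1.8 + 32 = 489.60°F.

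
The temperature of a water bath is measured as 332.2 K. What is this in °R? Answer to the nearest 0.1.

598.0°R

In Celsius: 332.2 - 273.15 = 59.0500°C.
In Rankine: 59.0500 × 1.8 + 491.67 = 598.0°R.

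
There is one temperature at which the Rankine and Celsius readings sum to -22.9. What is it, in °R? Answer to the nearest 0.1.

160.9°R

Let R be the Rankine reading. The Celsius reading is C = 5/9·R - 273.15.
Require R + C = -22.9: (14/9)·R - 273.15 = -22.9.
R = (-22.9 + 273.15) / (14/9) = 160.9.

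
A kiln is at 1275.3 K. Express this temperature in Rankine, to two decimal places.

2295.54°R

In Celsius: 1275.3 - 273.15 = 1002.1500°C.
In Rankine: 1002.1500 × 1.8 + 491.67 = 2295.54°R.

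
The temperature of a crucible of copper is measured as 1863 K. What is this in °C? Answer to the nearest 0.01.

1589.85°C

In Celsius: 1863 - 273.15 = 1589.8500°C.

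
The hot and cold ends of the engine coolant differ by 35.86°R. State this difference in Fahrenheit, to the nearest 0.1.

Rankine and Fahrenheit degrees are the same size, so the interval is unchanged: 35.9.

35.9°F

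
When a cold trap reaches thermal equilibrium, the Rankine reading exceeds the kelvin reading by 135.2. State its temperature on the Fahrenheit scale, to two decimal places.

-155.47°F

Let x be the kelvin reading; then the Rankine reading is 1.8·x.
(1.8·x) - x = 135.2  ⇒  (0.8)·x = 135.2  ⇒  x = 169.0000 K.
In Celsius: 169 - 273.15 = -104.1500°C.
In Fahrenheit: -104.1500 × 1.8 + 32 = -155.47°F.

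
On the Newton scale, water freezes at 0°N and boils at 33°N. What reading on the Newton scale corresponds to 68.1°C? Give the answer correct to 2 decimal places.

Linearly onto the Newton scale: 0 + (68.1000 / 100) × (33 - 0) = 22.47°N.

22.47°N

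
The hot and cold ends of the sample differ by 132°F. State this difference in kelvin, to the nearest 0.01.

An interval of 1°F corresponds to 5/9 K.
132 × 5/9 = 73.33.

73.33 K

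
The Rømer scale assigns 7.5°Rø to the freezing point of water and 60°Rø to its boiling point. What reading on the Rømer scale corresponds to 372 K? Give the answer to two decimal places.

59.40°Rø

First in Celsius: 372 - 273.15 = 98.8500°C.
Linearly onto the Rømer scale: 7.5 + (98.8500 / 100) × (60 - 7.5) = 59.40°Rø.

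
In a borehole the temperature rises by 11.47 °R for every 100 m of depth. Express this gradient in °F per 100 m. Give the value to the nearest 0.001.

The quantity depends on a temperature interval, so only the ratio of degree sizes applies; the offset between the scales is irrelevant.
A change of 1°R is a change of 1°F, so 11.47 × 1 = 11.470.

11.470 °F/100 m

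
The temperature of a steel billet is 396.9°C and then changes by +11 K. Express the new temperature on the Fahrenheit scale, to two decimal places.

766.22°F

The 11 K change is an interval; Kelvin and Celsius degrees are the same size, so ΔC = +11°C.
Final Celsius temperature: 396.9000 + 11.0000 = 407.9000°C.
In Fahrenheit: 407.9000 × 1.8 + 32 = 766.22°F.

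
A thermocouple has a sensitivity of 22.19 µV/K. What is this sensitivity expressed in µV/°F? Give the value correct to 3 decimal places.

The quantity depends on a temperature interval, so only the ratio of degree sizes applies; the offset between the scales is irrelevant.
A change of 1°F is a change of 5/9 K, so per °F the value is 22.19 × 5/9 = 12.328.

12.328 µV/°F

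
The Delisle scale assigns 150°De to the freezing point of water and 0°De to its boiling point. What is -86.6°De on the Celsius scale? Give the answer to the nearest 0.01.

Linear interpolation between the fixed points: C = (-86.6 - 150) × 100 / (0 - 150) = 157.7333°C.

157.73°C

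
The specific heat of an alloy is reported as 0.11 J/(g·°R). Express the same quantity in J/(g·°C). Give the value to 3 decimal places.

0.198 J/(g·°C)

Since only a temperature interval is involved, the additive offset between the scales drops out.
A change of 1°C is a change of 1.8°R, so per °C the value is 0.11 × 1.8 = 0.198.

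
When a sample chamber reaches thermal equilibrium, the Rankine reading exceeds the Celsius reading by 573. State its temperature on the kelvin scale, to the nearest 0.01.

Let x be the Celsius reading; then the Rankine reading is 1.8·x + 491.67.
(1.8·x + 491.67) - x = 573  ⇒  (0.8)·x = 81.33  ⇒  x = 101.6625°C.
In kelvin: 101.6625 + 273.15 = 374.81 K.

374.81 K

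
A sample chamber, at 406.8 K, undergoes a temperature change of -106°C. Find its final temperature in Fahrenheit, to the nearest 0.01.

81.77°F

Initial temperature in Celsius: 406.8 - 273.15 = 133.6500°C.
Final Celsius temperature: 133.6500 - 106.0000 = 27.6500°C.
In Fahrenheit: 27.6500 × 1.8 + 32 = 81.77°F.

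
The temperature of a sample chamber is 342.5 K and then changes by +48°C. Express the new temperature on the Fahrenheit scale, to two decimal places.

243.23°F

Initial temperature in Celsius: 342.5 - 273.15 = 69.3500°C.
Final Celsius temperature: 69.3500 + 48.0000 = 117.3500°C.
In Fahrenheit: 117.3500 × 1.8 + 32 = 243.23°F.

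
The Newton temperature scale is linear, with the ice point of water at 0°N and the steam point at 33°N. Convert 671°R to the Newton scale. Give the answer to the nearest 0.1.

32.9°N

First in Celsius: (671 - 491.67) × 5/9 = 99.6278°C.
Linearly onto the Newton scale: 0 + (99.6278 / 100) × (33 - 0) = 32.9°N.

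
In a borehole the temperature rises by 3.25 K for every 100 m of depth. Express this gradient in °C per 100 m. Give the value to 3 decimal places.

The quantity depends on a temperature interval, so only the ratio of degree sizes applies; the offset between the scales is irrelevant.
A change of 1 K is a change of 1°C, so 3.25 × 1 = 3.250.

3.250 °C/100 m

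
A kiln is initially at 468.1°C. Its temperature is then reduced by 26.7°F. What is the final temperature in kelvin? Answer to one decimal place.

726.4 K

The 26.7°F change is an interval, so only the factor 5/9 applies: -26.7 × 5/9 = -14.8333°C.
Final Celsius temperature: 468.1000 - 14.8333 = 453.2667°C.
In kelvin: 453.2667 + 273.15 = 726.4 K.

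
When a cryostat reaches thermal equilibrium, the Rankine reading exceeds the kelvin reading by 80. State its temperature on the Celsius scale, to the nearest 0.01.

Let x be the Rankine reading; then the kelvin reading is 5/9·x.
(5/9·x) - x = -80  ⇒  (-4/9)·x = -80  ⇒  x = 180.0000°R.
In Celsius: (180 - 491.67) × 5/9 = -173.15°C.

-173.15°C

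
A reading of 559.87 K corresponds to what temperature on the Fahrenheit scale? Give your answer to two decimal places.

In Celsius: 559.87 - 273.15 = 286.7200°C.
In Fahrenheit: 286.7200 × 1.8 + 32 = 548.10°F.

548.10°F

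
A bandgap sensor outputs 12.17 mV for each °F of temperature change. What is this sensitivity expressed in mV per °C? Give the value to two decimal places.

21.91 mV per °C

The quantity depends on a temperature interval, so only the ratio of degree sizes applies; the offset between the scales is irrelevant.
A change of 1°C is a change of 1.8°F, so per °C the value is 12.17 × 1.8 = 21.91.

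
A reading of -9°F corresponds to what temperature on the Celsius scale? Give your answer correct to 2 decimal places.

-22.78°C

In Celsius: (-9 - 32) × 5/9 = -22.7778°C.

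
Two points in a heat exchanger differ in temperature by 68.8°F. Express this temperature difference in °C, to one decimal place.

38.2°C

Only the scale ratio 5/9 matters for a change in temperature.
68.8 × 5/9 = 38.2.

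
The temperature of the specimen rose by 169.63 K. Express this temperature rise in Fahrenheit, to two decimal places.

For a temperature interval the offset drops out; only the factor 1.8 applies.
169.63 × 1.8 = 305.33.

305.33°F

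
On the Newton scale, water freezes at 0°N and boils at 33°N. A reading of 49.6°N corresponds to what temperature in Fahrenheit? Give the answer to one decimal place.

302.5°F

Linear interpolation between the fixed points: C = (49.6 - 0) × 100 / (33 - 0) = 150.3030°C.
Then 150.3030 × 1.8 + 32 = 302.5°F.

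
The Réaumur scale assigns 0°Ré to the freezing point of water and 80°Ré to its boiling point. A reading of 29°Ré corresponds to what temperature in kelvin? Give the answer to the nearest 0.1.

309.4 K

Linear interpolation between the fixed points: C = (29 - 0) × 100 / (80 - 0) = 36.2500°C.
Then 36.2500 + 273.15 = 309.4 K.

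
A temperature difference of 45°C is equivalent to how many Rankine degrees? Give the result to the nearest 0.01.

Only the scale ratio 1.8 matters for a change in temperature.
45 × 1.8 = 81.00.

81.00°R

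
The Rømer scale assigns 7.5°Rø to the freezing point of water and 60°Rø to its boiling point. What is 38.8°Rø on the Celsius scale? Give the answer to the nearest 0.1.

Linear interpolation between the fixed points: C = (38.8 - 7.5) × 100 / (60 - 7.5) = 59.6190°C.

59.6°C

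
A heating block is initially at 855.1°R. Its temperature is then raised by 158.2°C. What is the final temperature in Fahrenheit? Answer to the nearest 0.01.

Initial temperature in Celsius: (855.1 - 491.67) × 5/9 = 201.9056°C.
Final Celsius temperature: 201.9056 + 158.2000 = 360.1056°C.
In Fahrenheit: 360.1056 × 1.8 + 32 = 680.19°F.

680.19°F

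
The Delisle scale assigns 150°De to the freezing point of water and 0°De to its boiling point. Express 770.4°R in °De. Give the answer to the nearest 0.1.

-82.3°De

First in Celsius: (770.4 - 491.67) × 5/9 = 154.8500°C.
Linearly onto the Delisle scale: 150 + (154.8500 / 100) × (0 - 150) = -82.3°De.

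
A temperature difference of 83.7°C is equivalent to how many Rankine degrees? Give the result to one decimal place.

150.7°R

Only the scale ratio 1.8 matters for a change in temperature.
83.7 × 1.8 = 150.7.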